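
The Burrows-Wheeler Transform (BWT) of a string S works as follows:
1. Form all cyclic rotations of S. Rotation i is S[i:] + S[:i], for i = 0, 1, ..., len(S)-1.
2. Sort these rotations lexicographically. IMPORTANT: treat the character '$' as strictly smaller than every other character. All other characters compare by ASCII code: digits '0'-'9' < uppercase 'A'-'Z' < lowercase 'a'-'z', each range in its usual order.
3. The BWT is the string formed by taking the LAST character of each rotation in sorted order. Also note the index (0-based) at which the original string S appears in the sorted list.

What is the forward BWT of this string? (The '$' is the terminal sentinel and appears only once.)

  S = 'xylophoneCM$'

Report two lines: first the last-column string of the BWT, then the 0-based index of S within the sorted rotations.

Answer: MeCnpyohlo$x
10

Derivation:
All 12 rotations (rotation i = S[i:]+S[:i]):
  rot[0] = xylophoneCM$
  rot[1] = ylophoneCM$x
  rot[2] = lophoneCM$xy
  rot[3] = ophoneCM$xyl
  rot[4] = phoneCM$xylo
  rot[5] = honeCM$xylop
  rot[6] = oneCM$xyloph
  rot[7] = neCM$xylopho
  rot[8] = eCM$xylophon
  rot[9] = CM$xylophone
  rot[10] = M$xylophoneC
  rot[11] = $xylophoneCM
Sorted (with $ < everything):
  sorted[0] = $xylophoneCM  (last char: 'M')
  sorted[1] = CM$xylophone  (last char: 'e')
  sorted[2] = M$xylophoneC  (last char: 'C')
  sorted[3] = eCM$xylophon  (last char: 'n')
  sorted[4] = honeCM$xylop  (last char: 'p')
  sorted[5] = lophoneCM$xy  (last char: 'y')
  sorted[6] = neCM$xylopho  (last char: 'o')
  sorted[7] = oneCM$xyloph  (last char: 'h')
  sorted[8] = ophoneCM$xyl  (last char: 'l')
  sorted[9] = phoneCM$xylo  (last char: 'o')
  sorted[10] = xylophoneCM$  (last char: '$')
  sorted[11] = ylophoneCM$x  (last char: 'x')
Last column: MeCnpyohlo$x
Original string S is at sorted index 10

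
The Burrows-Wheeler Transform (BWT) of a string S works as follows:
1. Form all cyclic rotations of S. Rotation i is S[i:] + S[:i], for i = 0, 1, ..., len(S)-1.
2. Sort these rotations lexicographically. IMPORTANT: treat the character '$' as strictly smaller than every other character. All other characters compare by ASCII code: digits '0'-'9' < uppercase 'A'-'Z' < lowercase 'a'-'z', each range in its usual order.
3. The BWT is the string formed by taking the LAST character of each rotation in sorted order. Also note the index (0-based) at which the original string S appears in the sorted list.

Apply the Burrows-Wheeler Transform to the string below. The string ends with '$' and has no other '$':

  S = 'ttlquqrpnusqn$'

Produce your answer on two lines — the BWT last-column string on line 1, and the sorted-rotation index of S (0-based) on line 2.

All 14 rotations (rotation i = S[i:]+S[:i]):
  rot[0] = ttlquqrpnusqn$
  rot[1] = tlquqrpnusqn$t
  rot[2] = lquqrpnusqn$tt
  rot[3] = quqrpnusqn$ttl
  rot[4] = uqrpnusqn$ttlq
  rot[5] = qrpnusqn$ttlqu
  rot[6] = rpnusqn$ttlquq
  rot[7] = pnusqn$ttlquqr
  rot[8] = nusqn$ttlquqrp
  rot[9] = usqn$ttlquqrpn
  rot[10] = sqn$ttlquqrpnu
  rot[11] = qn$ttlquqrpnus
  rot[12] = n$ttlquqrpnusq
  rot[13] = $ttlquqrpnusqn
Sorted (with $ < everything):
  sorted[0] = $ttlquqrpnusqn  (last char: 'n')
  sorted[1] = lquqrpnusqn$tt  (last char: 't')
  sorted[2] = n$ttlquqrpnusq  (last char: 'q')
  sorted[3] = nusqn$ttlquqrp  (last char: 'p')
  sorted[4] = pnusqn$ttlquqr  (last char: 'r')
  sorted[5] = qn$ttlquqrpnus  (last char: 's')
  sorted[6] = qrpnusqn$ttlqu  (last char: 'u')
  sorted[7] = quqrpnusqn$ttl  (last char: 'l')
  sorted[8] = rpnusqn$ttlquq  (last char: 'q')
  sorted[9] = sqn$ttlquqrpnu  (last char: 'u')
  sorted[10] = tlquqrpnusqn$t  (last char: 't')
  sorted[11] = ttlquqrpnusqn$  (last char: '$')
  sorted[12] = uqrpnusqn$ttlq  (last char: 'q')
  sorted[13] = usqn$ttlquqrpn  (last char: 'n')
Last column: ntqprsulqut$qn
Original string S is at sorted index 11

Answer: ntqprsulqut$qn
11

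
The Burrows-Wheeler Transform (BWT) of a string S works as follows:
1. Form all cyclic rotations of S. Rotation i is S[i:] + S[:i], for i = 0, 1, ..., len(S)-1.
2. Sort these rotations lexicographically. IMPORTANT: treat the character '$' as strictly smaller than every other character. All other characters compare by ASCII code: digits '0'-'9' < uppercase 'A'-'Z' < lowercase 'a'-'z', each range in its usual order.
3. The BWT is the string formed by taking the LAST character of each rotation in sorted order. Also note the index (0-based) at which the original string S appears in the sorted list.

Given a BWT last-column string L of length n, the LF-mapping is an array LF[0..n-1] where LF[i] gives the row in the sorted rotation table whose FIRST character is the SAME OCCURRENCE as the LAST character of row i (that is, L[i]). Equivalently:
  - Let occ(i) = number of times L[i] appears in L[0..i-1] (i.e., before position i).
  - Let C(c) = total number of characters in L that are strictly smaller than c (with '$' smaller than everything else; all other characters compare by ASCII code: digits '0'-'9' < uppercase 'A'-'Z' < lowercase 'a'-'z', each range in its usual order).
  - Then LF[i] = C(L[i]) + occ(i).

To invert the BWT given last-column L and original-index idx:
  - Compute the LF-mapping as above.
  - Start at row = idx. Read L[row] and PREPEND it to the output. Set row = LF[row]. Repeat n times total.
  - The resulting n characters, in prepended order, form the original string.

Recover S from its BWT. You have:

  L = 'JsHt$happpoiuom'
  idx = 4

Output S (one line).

LF mapping: 2 12 1 13 0 4 3 9 10 11 7 5 14 8 6
Walk LF starting at row 4, prepending L[row]:
  step 1: row=4, L[4]='$', prepend. Next row=LF[4]=0
  step 2: row=0, L[0]='J', prepend. Next row=LF[0]=2
  step 3: row=2, L[2]='H', prepend. Next row=LF[2]=1
  step 4: row=1, L[1]='s', prepend. Next row=LF[1]=12
  step 5: row=12, L[12]='u', prepend. Next row=LF[12]=14
  step 6: row=14, L[14]='m', prepend. Next row=LF[14]=6
  step 7: row=6, L[6]='a', prepend. Next row=LF[6]=3
  step 8: row=3, L[3]='t', prepend. Next row=LF[3]=13
  step 9: row=13, L[13]='o', prepend. Next row=LF[13]=8
  step 10: row=8, L[8]='p', prepend. Next row=LF[8]=10
  step 11: row=10, L[10]='o', prepend. Next row=LF[10]=7
  step 12: row=7, L[7]='p', prepend. Next row=LF[7]=9
  step 13: row=9, L[9]='p', prepend. Next row=LF[9]=11
  step 14: row=11, L[11]='i', prepend. Next row=LF[11]=5
  step 15: row=5, L[5]='h', prepend. Next row=LF[5]=4
Reversed output: hippopotamusHJ$

Answer: hippopotamusHJ$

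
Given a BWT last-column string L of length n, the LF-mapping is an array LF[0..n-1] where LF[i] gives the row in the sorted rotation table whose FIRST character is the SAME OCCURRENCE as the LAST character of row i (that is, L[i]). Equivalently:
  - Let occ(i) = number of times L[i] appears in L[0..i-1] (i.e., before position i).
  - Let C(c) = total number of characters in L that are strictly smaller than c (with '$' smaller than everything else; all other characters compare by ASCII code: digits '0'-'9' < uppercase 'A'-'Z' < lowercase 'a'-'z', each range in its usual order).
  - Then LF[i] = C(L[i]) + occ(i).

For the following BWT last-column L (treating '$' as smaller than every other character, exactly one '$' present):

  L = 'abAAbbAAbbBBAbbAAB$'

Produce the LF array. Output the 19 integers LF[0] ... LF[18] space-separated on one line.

Char counts: '$':1, 'A':7, 'B':3, 'a':1, 'b':7
C (first-col start): C('$')=0, C('A')=1, C('B')=8, C('a')=11, C('b')=12
L[0]='a': occ=0, LF[0]=C('a')+0=11+0=11
L[1]='b': occ=0, LF[1]=C('b')+0=12+0=12
L[2]='A': occ=0, LF[2]=C('A')+0=1+0=1
L[3]='A': occ=1, LF[3]=C('A')+1=1+1=2
L[4]='b': occ=1, LF[4]=C('b')+1=12+1=13
L[5]='b': occ=2, LF[5]=C('b')+2=12+2=14
L[6]='A': occ=2, LF[6]=C('A')+2=1+2=3
L[7]='A': occ=3, LF[7]=C('A')+3=1+3=4
L[8]='b': occ=3, LF[8]=C('b')+3=12+3=15
L[9]='b': occ=4, LF[9]=C('b')+4=12+4=16
L[10]='B': occ=0, LF[10]=C('B')+0=8+0=8
L[11]='B': occ=1, LF[11]=C('B')+1=8+1=9
L[12]='A': occ=4, LF[12]=C('A')+4=1+4=5
L[13]='b': occ=5, LF[13]=C('b')+5=12+5=17
L[14]='b': occ=6, LF[14]=C('b')+6=12+6=18
L[15]='A': occ=5, LF[15]=C('A')+5=1+5=6
L[16]='A': occ=6, LF[16]=C('A')+6=1+6=7
L[17]='B': occ=2, LF[17]=C('B')+2=8+2=10
L[18]='$': occ=0, LF[18]=C('$')+0=0+0=0

Answer: 11 12 1 2 13 14 3 4 15 16 8 9 5 17 18 6 7 10 0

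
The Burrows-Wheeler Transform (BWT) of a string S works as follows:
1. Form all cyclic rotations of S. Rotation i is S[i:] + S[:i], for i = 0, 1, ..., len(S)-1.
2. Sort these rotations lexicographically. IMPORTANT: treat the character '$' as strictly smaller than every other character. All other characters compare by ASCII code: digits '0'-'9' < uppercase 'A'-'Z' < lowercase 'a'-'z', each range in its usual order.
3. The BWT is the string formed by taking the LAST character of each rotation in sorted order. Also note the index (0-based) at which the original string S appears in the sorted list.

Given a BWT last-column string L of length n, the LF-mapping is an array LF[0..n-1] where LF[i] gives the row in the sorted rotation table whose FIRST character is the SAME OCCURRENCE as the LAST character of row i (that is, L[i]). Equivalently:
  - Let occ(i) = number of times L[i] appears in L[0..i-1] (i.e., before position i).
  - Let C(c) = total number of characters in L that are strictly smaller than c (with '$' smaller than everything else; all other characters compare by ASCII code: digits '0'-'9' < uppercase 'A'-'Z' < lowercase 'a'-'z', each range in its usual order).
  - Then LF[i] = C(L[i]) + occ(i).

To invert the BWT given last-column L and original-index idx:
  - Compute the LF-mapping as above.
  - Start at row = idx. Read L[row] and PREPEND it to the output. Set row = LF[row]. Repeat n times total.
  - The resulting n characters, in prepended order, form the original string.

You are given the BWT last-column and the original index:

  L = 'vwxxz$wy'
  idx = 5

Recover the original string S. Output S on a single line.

LF mapping: 1 2 4 5 7 0 3 6
Walk LF starting at row 5, prepending L[row]:
  step 1: row=5, L[5]='$', prepend. Next row=LF[5]=0
  step 2: row=0, L[0]='v', prepend. Next row=LF[0]=1
  step 3: row=1, L[1]='w', prepend. Next row=LF[1]=2
  step 4: row=2, L[2]='x', prepend. Next row=LF[2]=4
  step 5: row=4, L[4]='z', prepend. Next row=LF[4]=7
  step 6: row=7, L[7]='y', prepend. Next row=LF[7]=6
  step 7: row=6, L[6]='w', prepend. Next row=LF[6]=3
  step 8: row=3, L[3]='x', prepend. Next row=LF[3]=5
Reversed output: xwyzxwv$

Answer: xwyzxwv$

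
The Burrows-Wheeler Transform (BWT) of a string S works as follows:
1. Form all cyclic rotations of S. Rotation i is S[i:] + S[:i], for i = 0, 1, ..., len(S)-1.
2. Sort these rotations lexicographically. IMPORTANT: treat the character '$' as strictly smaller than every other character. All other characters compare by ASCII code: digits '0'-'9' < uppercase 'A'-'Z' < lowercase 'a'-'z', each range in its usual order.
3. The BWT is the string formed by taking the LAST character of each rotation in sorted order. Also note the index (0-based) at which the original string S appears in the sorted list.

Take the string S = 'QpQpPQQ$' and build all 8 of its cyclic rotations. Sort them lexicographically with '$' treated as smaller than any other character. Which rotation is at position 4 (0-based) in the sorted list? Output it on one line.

Answer: QpPQQ$Qp

Derivation:
All 8 rotations (rotation i = S[i:]+S[:i]):
  rot[0] = QpQpPQQ$
  rot[1] = pQpPQQ$Q
  rot[2] = QpPQQ$Qp
  rot[3] = pPQQ$QpQ
  rot[4] = PQQ$QpQp
  rot[5] = QQ$QpQpP
  rot[6] = Q$QpQpPQ
  rot[7] = $QpQpPQQ
Sorted (with $ < everything):
  sorted[0] = $QpQpPQQ
  sorted[1] = PQQ$QpQp
  sorted[2] = Q$QpQpPQ
  sorted[3] = QQ$QpQpP
  sorted[4] = QpPQQ$Qp
  sorted[5] = QpQpPQQ$
  sorted[6] = pPQQ$QpQ
  sorted[7] = pQpPQQ$Q
sorted[4] = QpPQQ$Qp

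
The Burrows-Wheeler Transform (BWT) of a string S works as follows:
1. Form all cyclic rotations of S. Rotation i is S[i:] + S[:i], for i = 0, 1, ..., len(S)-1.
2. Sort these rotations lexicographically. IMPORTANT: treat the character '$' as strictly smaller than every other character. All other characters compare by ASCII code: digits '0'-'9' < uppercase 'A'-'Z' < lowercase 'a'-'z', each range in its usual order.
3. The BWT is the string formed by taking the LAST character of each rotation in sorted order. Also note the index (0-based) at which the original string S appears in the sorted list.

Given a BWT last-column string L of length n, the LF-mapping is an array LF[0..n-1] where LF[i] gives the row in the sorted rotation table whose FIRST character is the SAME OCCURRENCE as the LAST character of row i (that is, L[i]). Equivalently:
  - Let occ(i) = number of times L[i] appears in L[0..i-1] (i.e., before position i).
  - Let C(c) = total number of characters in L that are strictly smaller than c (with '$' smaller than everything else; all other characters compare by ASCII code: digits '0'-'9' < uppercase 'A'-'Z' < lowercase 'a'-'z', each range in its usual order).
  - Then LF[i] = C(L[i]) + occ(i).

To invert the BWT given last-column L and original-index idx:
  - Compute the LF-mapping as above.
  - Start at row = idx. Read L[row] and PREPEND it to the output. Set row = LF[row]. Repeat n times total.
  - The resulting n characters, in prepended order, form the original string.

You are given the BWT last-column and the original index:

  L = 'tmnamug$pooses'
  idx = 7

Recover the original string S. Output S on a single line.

Answer: opossummagnet$

Derivation:
LF mapping: 12 4 6 1 5 13 3 0 9 7 8 10 2 11
Walk LF starting at row 7, prepending L[row]:
  step 1: row=7, L[7]='$', prepend. Next row=LF[7]=0
  step 2: row=0, L[0]='t', prepend. Next row=LF[0]=12
  step 3: row=12, L[12]='e', prepend. Next row=LF[12]=2
  step 4: row=2, L[2]='n', prepend. Next row=LF[2]=6
  step 5: row=6, L[6]='g', prepend. Next row=LF[6]=3
  step 6: row=3, L[3]='a', prepend. Next row=LF[3]=1
  step 7: row=1, L[1]='m', prepend. Next row=LF[1]=4
  step 8: row=4, L[4]='m', prepend. Next row=LF[4]=5
  step 9: row=5, L[5]='u', prepend. Next row=LF[5]=13
  step 10: row=13, L[13]='s', prepend. Next row=LF[13]=11
  step 11: row=11, L[11]='s', prepend. Next row=LF[11]=10
  step 12: row=10, L[10]='o', prepend. Next row=LF[10]=8
  step 13: row=8, L[8]='p', prepend. Next row=LF[8]=9
  step 14: row=9, L[9]='o', prepend. Next row=LF[9]=7
Reversed output: opossummagnet$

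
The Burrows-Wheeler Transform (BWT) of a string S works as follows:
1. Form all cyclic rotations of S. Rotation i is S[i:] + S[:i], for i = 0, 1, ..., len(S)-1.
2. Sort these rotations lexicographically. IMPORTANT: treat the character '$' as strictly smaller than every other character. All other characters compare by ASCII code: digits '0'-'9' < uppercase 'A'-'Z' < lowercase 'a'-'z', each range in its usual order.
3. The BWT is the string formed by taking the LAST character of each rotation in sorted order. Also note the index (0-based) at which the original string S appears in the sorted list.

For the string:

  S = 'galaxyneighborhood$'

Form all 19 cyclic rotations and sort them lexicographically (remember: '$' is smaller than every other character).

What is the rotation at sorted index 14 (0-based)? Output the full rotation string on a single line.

All 19 rotations (rotation i = S[i:]+S[:i]):
  rot[0] = galaxyneighborhood$
  rot[1] = alaxyneighborhood$g
  rot[2] = laxyneighborhood$ga
  rot[3] = axyneighborhood$gal
  rot[4] = xyneighborhood$gala
  rot[5] = yneighborhood$galax
  rot[6] = neighborhood$galaxy
  rot[7] = eighborhood$galaxyn
  rot[8] = ighborhood$galaxyne
  rot[9] = ghborhood$galaxynei
  rot[10] = hborhood$galaxyneig
  rot[11] = borhood$galaxyneigh
  rot[12] = orhood$galaxyneighb
  rot[13] = rhood$galaxyneighbo
  rot[14] = hood$galaxyneighbor
  rot[15] = ood$galaxyneighborh
  rot[16] = od$galaxyneighborho
  rot[17] = d$galaxyneighborhoo
  rot[18] = $galaxyneighborhood
Sorted (with $ < everything):
  sorted[0] = $galaxyneighborhood
  sorted[1] = alaxyneighborhood$g
  sorted[2] = axyneighborhood$gal
  sorted[3] = borhood$galaxyneigh
  sorted[4] = d$galaxyneighborhoo
  sorted[5] = eighborhood$galaxyn
  sorted[6] = galaxyneighborhood$
  sorted[7] = ghborhood$galaxynei
  sorted[8] = hborhood$galaxyneig
  sorted[9] = hood$galaxyneighbor
  sorted[10] = ighborhood$galaxyne
  sorted[11] = laxyneighborhood$ga
  sorted[12] = neighborhood$galaxy
  sorted[13] = od$galaxyneighborho
  sorted[14] = ood$galaxyneighborh
  sorted[15] = orhood$galaxyneighb
  sorted[16] = rhood$galaxyneighbo
  sorted[17] = xyneighborhood$gala
  sorted[18] = yneighborhood$galax
sorted[14] = ood$galaxyneighborh

Answer: ood$galaxyneighborh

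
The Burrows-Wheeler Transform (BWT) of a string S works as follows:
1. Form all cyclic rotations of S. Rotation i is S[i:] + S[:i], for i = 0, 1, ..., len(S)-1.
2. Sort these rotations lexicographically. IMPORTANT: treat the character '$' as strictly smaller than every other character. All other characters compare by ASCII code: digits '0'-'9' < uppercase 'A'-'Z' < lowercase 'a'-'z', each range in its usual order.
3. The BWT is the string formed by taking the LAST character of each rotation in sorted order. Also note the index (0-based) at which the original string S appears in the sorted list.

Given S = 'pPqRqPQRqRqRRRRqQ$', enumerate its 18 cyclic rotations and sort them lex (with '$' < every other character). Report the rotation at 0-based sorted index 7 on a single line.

Answer: RRqQ$pPqRqPQRqRqRR

Derivation:
All 18 rotations (rotation i = S[i:]+S[:i]):
  rot[0] = pPqRqPQRqRqRRRRqQ$
  rot[1] = PqRqPQRqRqRRRRqQ$p
  rot[2] = qRqPQRqRqRRRRqQ$pP
  rot[3] = RqPQRqRqRRRRqQ$pPq
  rot[4] = qPQRqRqRRRRqQ$pPqR
  rot[5] = PQRqRqRRRRqQ$pPqRq
  rot[6] = QRqRqRRRRqQ$pPqRqP
  rot[7] = RqRqRRRRqQ$pPqRqPQ
  rot[8] = qRqRRRRqQ$pPqRqPQR
  rot[9] = RqRRRRqQ$pPqRqPQRq
  rot[10] = qRRRRqQ$pPqRqPQRqR
  rot[11] = RRRRqQ$pPqRqPQRqRq
  rot[12] = RRRqQ$pPqRqPQRqRqR
  rot[13] = RRqQ$pPqRqPQRqRqRR
  rot[14] = RqQ$pPqRqPQRqRqRRR
  rot[15] = qQ$pPqRqPQRqRqRRRR
  rot[16] = Q$pPqRqPQRqRqRRRRq
  rot[17] = $pPqRqPQRqRqRRRRqQ
Sorted (with $ < everything):
  sorted[0] = $pPqRqPQRqRqRRRRqQ
  sorted[1] = PQRqRqRRRRqQ$pPqRq
  sorted[2] = PqRqPQRqRqRRRRqQ$p
  sorted[3] = Q$pPqRqPQRqRqRRRRq
  sorted[4] = QRqRqRRRRqQ$pPqRqP
  sorted[5] = RRRRqQ$pPqRqPQRqRq
  sorted[6] = RRRqQ$pPqRqPQRqRqR
  sorted[7] = RRqQ$pPqRqPQRqRqRR
  sorted[8] = RqPQRqRqRRRRqQ$pPq
  sorted[9] = RqQ$pPqRqPQRqRqRRR
  sorted[10] = RqRRRRqQ$pPqRqPQRq
  sorted[11] = RqRqRRRRqQ$pPqRqPQ
  sorted[12] = pPqRqPQRqRqRRRRqQ$
  sorted[13] = qPQRqRqRRRRqQ$pPqR
  sorted[14] = qQ$pPqRqPQRqRqRRRR
  sorted[15] = qRRRRqQ$pPqRqPQRqR
  sorted[16] = qRqPQRqRqRRRRqQ$pP
  sorted[17] = qRqRRRRqQ$pPqRqPQR
sorted[7] = RRqQ$pPqRqPQRqRqRR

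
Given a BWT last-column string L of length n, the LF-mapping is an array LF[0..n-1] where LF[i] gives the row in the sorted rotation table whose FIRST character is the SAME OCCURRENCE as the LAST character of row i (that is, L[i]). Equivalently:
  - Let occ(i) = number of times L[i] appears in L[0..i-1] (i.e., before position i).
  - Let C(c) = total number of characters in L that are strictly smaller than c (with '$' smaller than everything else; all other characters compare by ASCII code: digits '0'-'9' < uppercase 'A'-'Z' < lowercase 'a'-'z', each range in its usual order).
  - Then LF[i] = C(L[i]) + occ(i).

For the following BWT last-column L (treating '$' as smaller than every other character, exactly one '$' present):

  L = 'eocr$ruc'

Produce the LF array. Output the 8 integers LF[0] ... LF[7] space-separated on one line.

Answer: 3 4 1 5 0 6 7 2

Derivation:
Char counts: '$':1, 'c':2, 'e':1, 'o':1, 'r':2, 'u':1
C (first-col start): C('$')=0, C('c')=1, C('e')=3, C('o')=4, C('r')=5, C('u')=7
L[0]='e': occ=0, LF[0]=C('e')+0=3+0=3
L[1]='o': occ=0, LF[1]=C('o')+0=4+0=4
L[2]='c': occ=0, LF[2]=C('c')+0=1+0=1
L[3]='r': occ=0, LF[3]=C('r')+0=5+0=5
L[4]='$': occ=0, LF[4]=C('$')+0=0+0=0
L[5]='r': occ=1, LF[5]=C('r')+1=5+1=6
L[6]='u': occ=0, LF[6]=C('u')+0=7+0=7
L[7]='c': occ=1, LF[7]=C('c')+1=1+1=2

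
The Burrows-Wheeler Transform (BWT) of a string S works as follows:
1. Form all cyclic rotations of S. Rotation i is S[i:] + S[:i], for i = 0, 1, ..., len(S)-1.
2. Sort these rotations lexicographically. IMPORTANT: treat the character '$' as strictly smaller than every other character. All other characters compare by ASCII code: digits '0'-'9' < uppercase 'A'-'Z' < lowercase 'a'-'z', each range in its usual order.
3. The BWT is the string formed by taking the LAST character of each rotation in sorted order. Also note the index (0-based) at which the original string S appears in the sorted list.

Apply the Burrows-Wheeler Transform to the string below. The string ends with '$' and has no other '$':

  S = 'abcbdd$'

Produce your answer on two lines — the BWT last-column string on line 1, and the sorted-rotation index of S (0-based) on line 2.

Answer: d$acbdb
1

Derivation:
All 7 rotations (rotation i = S[i:]+S[:i]):
  rot[0] = abcbdd$
  rot[1] = bcbdd$a
  rot[2] = cbdd$ab
  rot[3] = bdd$abc
  rot[4] = dd$abcb
  rot[5] = d$abcbd
  rot[6] = $abcbdd
Sorted (with $ < everything):
  sorted[0] = $abcbdd  (last char: 'd')
  sorted[1] = abcbdd$  (last char: '$')
  sorted[2] = bcbdd$a  (last char: 'a')
  sorted[3] = bdd$abc  (last char: 'c')
  sorted[4] = cbdd$ab  (last char: 'b')
  sorted[5] = d$abcbd  (last char: 'd')
  sorted[6] = dd$abcb  (last char: 'b')
Last column: d$acbdb
Original string S is at sorted index 1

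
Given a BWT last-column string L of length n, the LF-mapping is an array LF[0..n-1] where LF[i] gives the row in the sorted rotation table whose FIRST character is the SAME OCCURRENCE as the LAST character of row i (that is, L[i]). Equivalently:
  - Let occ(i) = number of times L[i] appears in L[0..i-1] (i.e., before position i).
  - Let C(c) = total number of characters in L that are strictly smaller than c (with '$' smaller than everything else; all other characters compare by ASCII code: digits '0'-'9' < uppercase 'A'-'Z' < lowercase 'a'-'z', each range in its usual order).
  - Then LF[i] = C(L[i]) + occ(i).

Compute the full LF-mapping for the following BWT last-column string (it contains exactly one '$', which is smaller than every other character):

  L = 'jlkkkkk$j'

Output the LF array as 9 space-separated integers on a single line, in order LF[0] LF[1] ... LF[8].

Answer: 1 8 3 4 5 6 7 0 2

Derivation:
Char counts: '$':1, 'j':2, 'k':5, 'l':1
C (first-col start): C('$')=0, C('j')=1, C('k')=3, C('l')=8
L[0]='j': occ=0, LF[0]=C('j')+0=1+0=1
L[1]='l': occ=0, LF[1]=C('l')+0=8+0=8
L[2]='k': occ=0, LF[2]=C('k')+0=3+0=3
L[3]='k': occ=1, LF[3]=C('k')+1=3+1=4
L[4]='k': occ=2, LF[4]=C('k')+2=3+2=5
L[5]='k': occ=3, LF[5]=C('k')+3=3+3=6
L[6]='k': occ=4, LF[6]=C('k')+4=3+4=7
L[7]='$': occ=0, LF[7]=C('$')+0=0+0=0
L[8]='j': occ=1, LF[8]=C('j')+1=1+1=2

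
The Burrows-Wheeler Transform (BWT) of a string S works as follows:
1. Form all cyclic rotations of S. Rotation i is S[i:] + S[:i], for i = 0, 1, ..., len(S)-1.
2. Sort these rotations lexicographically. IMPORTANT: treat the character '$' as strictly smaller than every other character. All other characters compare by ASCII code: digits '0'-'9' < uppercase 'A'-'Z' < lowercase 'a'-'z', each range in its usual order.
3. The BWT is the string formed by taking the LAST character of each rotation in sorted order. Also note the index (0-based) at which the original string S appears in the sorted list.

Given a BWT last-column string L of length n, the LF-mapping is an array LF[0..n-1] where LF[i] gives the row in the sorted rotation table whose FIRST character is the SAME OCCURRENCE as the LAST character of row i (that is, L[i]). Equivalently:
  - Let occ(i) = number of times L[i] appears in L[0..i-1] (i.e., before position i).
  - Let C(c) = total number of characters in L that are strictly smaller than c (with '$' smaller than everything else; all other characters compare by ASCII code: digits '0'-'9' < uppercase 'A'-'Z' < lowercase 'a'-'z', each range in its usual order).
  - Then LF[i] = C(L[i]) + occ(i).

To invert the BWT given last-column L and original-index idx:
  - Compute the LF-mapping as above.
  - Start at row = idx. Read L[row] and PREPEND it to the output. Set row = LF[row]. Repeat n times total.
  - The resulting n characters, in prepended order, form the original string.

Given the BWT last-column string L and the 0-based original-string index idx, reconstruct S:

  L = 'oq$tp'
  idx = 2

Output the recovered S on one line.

LF mapping: 1 3 0 4 2
Walk LF starting at row 2, prepending L[row]:
  step 1: row=2, L[2]='$', prepend. Next row=LF[2]=0
  step 2: row=0, L[0]='o', prepend. Next row=LF[0]=1
  step 3: row=1, L[1]='q', prepend. Next row=LF[1]=3
  step 4: row=3, L[3]='t', prepend. Next row=LF[3]=4
  step 5: row=4, L[4]='p', prepend. Next row=LF[4]=2
Reversed output: ptqo$

Answer: ptqo$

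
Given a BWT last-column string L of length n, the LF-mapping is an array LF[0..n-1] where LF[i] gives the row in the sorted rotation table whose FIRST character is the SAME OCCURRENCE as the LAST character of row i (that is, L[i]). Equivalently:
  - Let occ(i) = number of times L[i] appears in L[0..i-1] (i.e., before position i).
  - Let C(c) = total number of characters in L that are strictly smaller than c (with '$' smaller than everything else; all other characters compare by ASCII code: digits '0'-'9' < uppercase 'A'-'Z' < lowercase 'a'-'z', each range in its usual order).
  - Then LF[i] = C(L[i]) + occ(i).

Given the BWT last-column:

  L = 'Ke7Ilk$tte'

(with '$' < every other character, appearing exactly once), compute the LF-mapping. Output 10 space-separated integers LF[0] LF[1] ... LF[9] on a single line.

Char counts: '$':1, '7':1, 'I':1, 'K':1, 'e':2, 'k':1, 'l':1, 't':2
C (first-col start): C('$')=0, C('7')=1, C('I')=2, C('K')=3, C('e')=4, C('k')=6, C('l')=7, C('t')=8
L[0]='K': occ=0, LF[0]=C('K')+0=3+0=3
L[1]='e': occ=0, LF[1]=C('e')+0=4+0=4
L[2]='7': occ=0, LF[2]=C('7')+0=1+0=1
L[3]='I': occ=0, LF[3]=C('I')+0=2+0=2
L[4]='l': occ=0, LF[4]=C('l')+0=7+0=7
L[5]='k': occ=0, LF[5]=C('k')+0=6+0=6
L[6]='$': occ=0, LF[6]=C('$')+0=0+0=0
L[7]='t': occ=0, LF[7]=C('t')+0=8+0=8
L[8]='t': occ=1, LF[8]=C('t')+1=8+1=9
L[9]='e': occ=1, LF[9]=C('e')+1=4+1=5

Answer: 3 4 1 2 7 6 0 8 9 5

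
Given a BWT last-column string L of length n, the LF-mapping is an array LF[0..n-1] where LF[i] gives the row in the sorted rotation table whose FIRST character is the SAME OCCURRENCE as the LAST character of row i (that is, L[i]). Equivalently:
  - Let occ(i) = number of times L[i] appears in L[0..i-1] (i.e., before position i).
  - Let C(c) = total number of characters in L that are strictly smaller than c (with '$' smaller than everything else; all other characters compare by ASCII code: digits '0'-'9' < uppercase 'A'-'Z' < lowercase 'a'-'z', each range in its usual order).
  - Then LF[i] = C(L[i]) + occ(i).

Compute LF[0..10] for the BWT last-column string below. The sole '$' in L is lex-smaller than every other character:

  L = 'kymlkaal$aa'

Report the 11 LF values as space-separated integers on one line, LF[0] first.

Char counts: '$':1, 'a':4, 'k':2, 'l':2, 'm':1, 'y':1
C (first-col start): C('$')=0, C('a')=1, C('k')=5, C('l')=7, C('m')=9, C('y')=10
L[0]='k': occ=0, LF[0]=C('k')+0=5+0=5
L[1]='y': occ=0, LF[1]=C('y')+0=10+0=10
L[2]='m': occ=0, LF[2]=C('m')+0=9+0=9
L[3]='l': occ=0, LF[3]=C('l')+0=7+0=7
L[4]='k': occ=1, LF[4]=C('k')+1=5+1=6
L[5]='a': occ=0, LF[5]=C('a')+0=1+0=1
L[6]='a': occ=1, LF[6]=C('a')+1=1+1=2
L[7]='l': occ=1, LF[7]=C('l')+1=7+1=8
L[8]='$': occ=0, LF[8]=C('$')+0=0+0=0
L[9]='a': occ=2, LF[9]=C('a')+2=1+2=3
L[10]='a': occ=3, LF[10]=C('a')+3=1+3=4

Answer: 5 10 9 7 6 1 2 8 0 3 4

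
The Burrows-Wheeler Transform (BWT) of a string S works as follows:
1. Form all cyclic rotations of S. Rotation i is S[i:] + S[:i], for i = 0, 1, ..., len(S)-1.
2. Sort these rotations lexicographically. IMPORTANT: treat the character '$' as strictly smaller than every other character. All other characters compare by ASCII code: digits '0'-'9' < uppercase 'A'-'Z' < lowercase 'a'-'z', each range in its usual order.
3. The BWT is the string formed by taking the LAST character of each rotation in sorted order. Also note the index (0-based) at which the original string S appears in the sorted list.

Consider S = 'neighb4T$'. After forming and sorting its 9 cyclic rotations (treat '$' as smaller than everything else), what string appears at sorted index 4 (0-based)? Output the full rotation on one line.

All 9 rotations (rotation i = S[i:]+S[:i]):
  rot[0] = neighb4T$
  rot[1] = eighb4T$n
  rot[2] = ighb4T$ne
  rot[3] = ghb4T$nei
  rot[4] = hb4T$neig
  rot[5] = b4T$neigh
  rot[6] = 4T$neighb
  rot[7] = T$neighb4
  rot[8] = $neighb4T
Sorted (with $ < everything):
  sorted[0] = $neighb4T
  sorted[1] = 4T$neighb
  sorted[2] = T$neighb4
  sorted[3] = b4T$neigh
  sorted[4] = eighb4T$n
  sorted[5] = ghb4T$nei
  sorted[6] = hb4T$neig
  sorted[7] = ighb4T$ne
  sorted[8] = neighb4T$
sorted[4] = eighb4T$n

Answer: eighb4T$n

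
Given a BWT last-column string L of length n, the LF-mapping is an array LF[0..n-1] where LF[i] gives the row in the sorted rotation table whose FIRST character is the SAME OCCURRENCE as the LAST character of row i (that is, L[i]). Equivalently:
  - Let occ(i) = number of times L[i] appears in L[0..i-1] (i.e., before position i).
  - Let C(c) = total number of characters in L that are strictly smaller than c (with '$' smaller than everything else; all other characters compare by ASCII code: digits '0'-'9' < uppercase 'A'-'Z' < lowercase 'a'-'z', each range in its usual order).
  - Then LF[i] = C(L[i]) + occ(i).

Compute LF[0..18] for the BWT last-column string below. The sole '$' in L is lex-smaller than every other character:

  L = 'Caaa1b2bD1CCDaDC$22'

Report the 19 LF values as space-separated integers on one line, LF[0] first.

Char counts: '$':1, '1':2, '2':3, 'C':4, 'D':3, 'a':4, 'b':2
C (first-col start): C('$')=0, C('1')=1, C('2')=3, C('C')=6, C('D')=10, C('a')=13, C('b')=17
L[0]='C': occ=0, LF[0]=C('C')+0=6+0=6
L[1]='a': occ=0, LF[1]=C('a')+0=13+0=13
L[2]='a': occ=1, LF[2]=C('a')+1=13+1=14
L[3]='a': occ=2, LF[3]=C('a')+2=13+2=15
L[4]='1': occ=0, LF[4]=C('1')+0=1+0=1
L[5]='b': occ=0, LF[5]=C('b')+0=17+0=17
L[6]='2': occ=0, LF[6]=C('2')+0=3+0=3
L[7]='b': occ=1, LF[7]=C('b')+1=17+1=18
L[8]='D': occ=0, LF[8]=C('D')+0=10+0=10
L[9]='1': occ=1, LF[9]=C('1')+1=1+1=2
L[10]='C': occ=1, LF[10]=C('C')+1=6+1=7
L[11]='C': occ=2, LF[11]=C('C')+2=6+2=8
L[12]='D': occ=1, LF[12]=C('D')+1=10+1=11
L[13]='a': occ=3, LF[13]=C('a')+3=13+3=16
L[14]='D': occ=2, LF[14]=C('D')+2=10+2=12
L[15]='C': occ=3, LF[15]=C('C')+3=6+3=9
L[16]='$': occ=0, LF[16]=C('$')+0=0+0=0
L[17]='2': occ=1, LF[17]=C('2')+1=3+1=4
L[18]='2': occ=2, LF[18]=C('2')+2=3+2=5

Answer: 6 13 14 15 1 17 3 18 10 2 7 8 11 16 12 9 0 4 5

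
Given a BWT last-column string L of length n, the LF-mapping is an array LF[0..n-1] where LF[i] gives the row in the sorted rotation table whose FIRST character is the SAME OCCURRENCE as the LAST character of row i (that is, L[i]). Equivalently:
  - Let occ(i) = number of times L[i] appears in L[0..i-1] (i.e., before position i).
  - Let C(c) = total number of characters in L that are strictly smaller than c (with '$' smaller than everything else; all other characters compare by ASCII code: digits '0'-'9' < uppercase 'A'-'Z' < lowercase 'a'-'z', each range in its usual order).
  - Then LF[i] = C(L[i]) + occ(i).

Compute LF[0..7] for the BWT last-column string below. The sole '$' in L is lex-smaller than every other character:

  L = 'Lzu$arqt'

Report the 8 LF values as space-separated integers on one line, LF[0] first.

Char counts: '$':1, 'L':1, 'a':1, 'q':1, 'r':1, 't':1, 'u':1, 'z':1
C (first-col start): C('$')=0, C('L')=1, C('a')=2, C('q')=3, C('r')=4, C('t')=5, C('u')=6, C('z')=7
L[0]='L': occ=0, LF[0]=C('L')+0=1+0=1
L[1]='z': occ=0, LF[1]=C('z')+0=7+0=7
L[2]='u': occ=0, LF[2]=C('u')+0=6+0=6
L[3]='$': occ=0, LF[3]=C('$')+0=0+0=0
L[4]='a': occ=0, LF[4]=C('a')+0=2+0=2
L[5]='r': occ=0, LF[5]=C('r')+0=4+0=4
L[6]='q': occ=0, LF[6]=C('q')+0=3+0=3
L[7]='t': occ=0, LF[7]=C('t')+0=5+0=5

Answer: 1 7 6 0 2 4 3 5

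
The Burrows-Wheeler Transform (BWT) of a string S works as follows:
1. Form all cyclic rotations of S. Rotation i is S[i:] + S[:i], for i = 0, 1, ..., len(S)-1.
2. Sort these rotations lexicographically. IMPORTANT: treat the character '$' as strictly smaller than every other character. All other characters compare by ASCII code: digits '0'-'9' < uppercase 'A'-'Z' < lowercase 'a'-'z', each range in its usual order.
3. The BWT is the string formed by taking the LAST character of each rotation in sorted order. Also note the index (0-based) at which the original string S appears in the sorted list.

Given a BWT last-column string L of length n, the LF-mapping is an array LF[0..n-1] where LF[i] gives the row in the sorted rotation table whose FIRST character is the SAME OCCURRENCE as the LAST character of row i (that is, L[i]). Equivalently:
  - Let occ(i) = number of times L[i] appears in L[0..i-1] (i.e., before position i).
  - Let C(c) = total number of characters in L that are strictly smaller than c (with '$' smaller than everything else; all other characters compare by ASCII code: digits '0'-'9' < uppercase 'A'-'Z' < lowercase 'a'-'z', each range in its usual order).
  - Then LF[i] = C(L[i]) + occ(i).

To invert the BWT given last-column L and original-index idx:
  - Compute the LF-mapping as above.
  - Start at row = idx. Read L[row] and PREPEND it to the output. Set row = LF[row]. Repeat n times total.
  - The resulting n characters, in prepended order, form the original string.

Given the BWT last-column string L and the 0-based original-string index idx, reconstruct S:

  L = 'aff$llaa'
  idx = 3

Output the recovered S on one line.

LF mapping: 1 4 5 0 6 7 2 3
Walk LF starting at row 3, prepending L[row]:
  step 1: row=3, L[3]='$', prepend. Next row=LF[3]=0
  step 2: row=0, L[0]='a', prepend. Next row=LF[0]=1
  step 3: row=1, L[1]='f', prepend. Next row=LF[1]=4
  step 4: row=4, L[4]='l', prepend. Next row=LF[4]=6
  step 5: row=6, L[6]='a', prepend. Next row=LF[6]=2
  step 6: row=2, L[2]='f', prepend. Next row=LF[2]=5
  step 7: row=5, L[5]='l', prepend. Next row=LF[5]=7
  step 8: row=7, L[7]='a', prepend. Next row=LF[7]=3
Reversed output: alfalfa$

Answer: alfalfa$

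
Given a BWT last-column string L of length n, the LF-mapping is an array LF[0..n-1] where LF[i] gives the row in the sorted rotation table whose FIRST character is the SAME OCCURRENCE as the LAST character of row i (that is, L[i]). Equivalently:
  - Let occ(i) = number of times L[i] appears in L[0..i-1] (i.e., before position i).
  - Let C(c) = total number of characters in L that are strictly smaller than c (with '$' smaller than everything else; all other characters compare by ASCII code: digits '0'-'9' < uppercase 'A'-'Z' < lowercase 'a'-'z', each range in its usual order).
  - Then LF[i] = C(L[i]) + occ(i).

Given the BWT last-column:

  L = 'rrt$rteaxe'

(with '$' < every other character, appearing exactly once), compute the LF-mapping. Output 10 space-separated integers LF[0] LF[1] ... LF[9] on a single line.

Answer: 4 5 7 0 6 8 2 1 9 3

Derivation:
Char counts: '$':1, 'a':1, 'e':2, 'r':3, 't':2, 'x':1
C (first-col start): C('$')=0, C('a')=1, C('e')=2, C('r')=4, C('t')=7, C('x')=9
L[0]='r': occ=0, LF[0]=C('r')+0=4+0=4
L[1]='r': occ=1, LF[1]=C('r')+1=4+1=5
L[2]='t': occ=0, LF[2]=C('t')+0=7+0=7
L[3]='$': occ=0, LF[3]=C('$')+0=0+0=0
L[4]='r': occ=2, LF[4]=C('r')+2=4+2=6
L[5]='t': occ=1, LF[5]=C('t')+1=7+1=8
L[6]='e': occ=0, LF[6]=C('e')+0=2+0=2
L[7]='a': occ=0, LF[7]=C('a')+0=1+0=1
L[8]='x': occ=0, LF[8]=C('x')+0=9+0=9
L[9]='e': occ=1, LF[9]=C('e')+1=2+1=3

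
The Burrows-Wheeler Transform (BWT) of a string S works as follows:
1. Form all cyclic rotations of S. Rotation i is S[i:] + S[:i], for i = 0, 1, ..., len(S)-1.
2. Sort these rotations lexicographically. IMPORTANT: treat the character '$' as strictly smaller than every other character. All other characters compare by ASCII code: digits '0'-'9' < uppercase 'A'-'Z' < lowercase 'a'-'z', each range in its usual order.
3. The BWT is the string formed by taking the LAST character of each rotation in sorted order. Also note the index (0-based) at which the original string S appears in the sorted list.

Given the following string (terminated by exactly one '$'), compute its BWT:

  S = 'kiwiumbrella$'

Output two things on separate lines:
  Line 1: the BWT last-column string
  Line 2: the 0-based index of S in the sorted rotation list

All 13 rotations (rotation i = S[i:]+S[:i]):
  rot[0] = kiwiumbrella$
  rot[1] = iwiumbrella$k
  rot[2] = wiumbrella$ki
  rot[3] = iumbrella$kiw
  rot[4] = umbrella$kiwi
  rot[5] = mbrella$kiwiu
  rot[6] = brella$kiwium
  rot[7] = rella$kiwiumb
  rot[8] = ella$kiwiumbr
  rot[9] = lla$kiwiumbre
  rot[10] = la$kiwiumbrel
  rot[11] = a$kiwiumbrell
  rot[12] = $kiwiumbrella
Sorted (with $ < everything):
  sorted[0] = $kiwiumbrella  (last char: 'a')
  sorted[1] = a$kiwiumbrell  (last char: 'l')
  sorted[2] = brella$kiwium  (last char: 'm')
  sorted[3] = ella$kiwiumbr  (last char: 'r')
  sorted[4] = iumbrella$kiw  (last char: 'w')
  sorted[5] = iwiumbrella$k  (last char: 'k')
  sorted[6] = kiwiumbrella$  (last char: '$')
  sorted[7] = la$kiwiumbrel  (last char: 'l')
  sorted[8] = lla$kiwiumbre  (last char: 'e')
  sorted[9] = mbrella$kiwiu  (last char: 'u')
  sorted[10] = rella$kiwiumb  (last char: 'b')
  sorted[11] = umbrella$kiwi  (last char: 'i')
  sorted[12] = wiumbrella$ki  (last char: 'i')
Last column: almrwk$leubii
Original string S is at sorted index 6

Answer: almrwk$leubii
6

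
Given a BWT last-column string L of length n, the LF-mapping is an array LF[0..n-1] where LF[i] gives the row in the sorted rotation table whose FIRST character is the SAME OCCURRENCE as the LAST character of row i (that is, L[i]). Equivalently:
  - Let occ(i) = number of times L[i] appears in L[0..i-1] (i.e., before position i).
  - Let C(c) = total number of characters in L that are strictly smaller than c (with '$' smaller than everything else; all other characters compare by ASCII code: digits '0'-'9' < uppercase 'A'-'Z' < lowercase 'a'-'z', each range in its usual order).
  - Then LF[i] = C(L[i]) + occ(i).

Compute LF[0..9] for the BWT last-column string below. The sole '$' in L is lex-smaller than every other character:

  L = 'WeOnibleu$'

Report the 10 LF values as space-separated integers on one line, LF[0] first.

Answer: 2 4 1 8 6 3 7 5 9 0

Derivation:
Char counts: '$':1, 'O':1, 'W':1, 'b':1, 'e':2, 'i':1, 'l':1, 'n':1, 'u':1
C (first-col start): C('$')=0, C('O')=1, C('W')=2, C('b')=3, C('e')=4, C('i')=6, C('l')=7, C('n')=8, C('u')=9
L[0]='W': occ=0, LF[0]=C('W')+0=2+0=2
L[1]='e': occ=0, LF[1]=C('e')+0=4+0=4
L[2]='O': occ=0, LF[2]=C('O')+0=1+0=1
L[3]='n': occ=0, LF[3]=C('n')+0=8+0=8
L[4]='i': occ=0, LF[4]=C('i')+0=6+0=6
L[5]='b': occ=0, LF[5]=C('b')+0=3+0=3
L[6]='l': occ=0, LF[6]=C('l')+0=7+0=7
L[7]='e': occ=1, LF[7]=C('e')+1=4+1=5
L[8]='u': occ=0, LF[8]=C('u')+0=9+0=9
L[9]='$': occ=0, LF[9]=C('$')+0=0+0=0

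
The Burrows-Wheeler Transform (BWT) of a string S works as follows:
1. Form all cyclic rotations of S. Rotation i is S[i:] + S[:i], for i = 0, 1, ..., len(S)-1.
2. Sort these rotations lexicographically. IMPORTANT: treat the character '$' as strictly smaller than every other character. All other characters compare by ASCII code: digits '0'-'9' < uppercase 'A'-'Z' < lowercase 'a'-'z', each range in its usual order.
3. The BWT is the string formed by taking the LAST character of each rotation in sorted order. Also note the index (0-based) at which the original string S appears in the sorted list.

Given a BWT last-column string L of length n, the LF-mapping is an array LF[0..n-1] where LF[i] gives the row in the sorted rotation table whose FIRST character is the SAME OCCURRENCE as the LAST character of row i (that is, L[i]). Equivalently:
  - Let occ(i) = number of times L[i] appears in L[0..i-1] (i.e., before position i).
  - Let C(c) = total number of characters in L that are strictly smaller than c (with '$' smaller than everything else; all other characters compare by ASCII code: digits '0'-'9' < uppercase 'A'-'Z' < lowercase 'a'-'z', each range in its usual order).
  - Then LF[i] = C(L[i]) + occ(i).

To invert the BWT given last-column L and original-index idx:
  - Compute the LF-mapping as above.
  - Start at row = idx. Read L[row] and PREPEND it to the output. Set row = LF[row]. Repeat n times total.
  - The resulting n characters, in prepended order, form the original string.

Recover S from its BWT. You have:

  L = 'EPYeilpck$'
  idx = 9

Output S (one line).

LF mapping: 1 2 3 5 6 8 9 4 7 0
Walk LF starting at row 9, prepending L[row]:
  step 1: row=9, L[9]='$', prepend. Next row=LF[9]=0
  step 2: row=0, L[0]='E', prepend. Next row=LF[0]=1
  step 3: row=1, L[1]='P', prepend. Next row=LF[1]=2
  step 4: row=2, L[2]='Y', prepend. Next row=LF[2]=3
  step 5: row=3, L[3]='e', prepend. Next row=LF[3]=5
  step 6: row=5, L[5]='l', prepend. Next row=LF[5]=8
  step 7: row=8, L[8]='k', prepend. Next row=LF[8]=7
  step 8: row=7, L[7]='c', prepend. Next row=LF[7]=4
  step 9: row=4, L[4]='i', prepend. Next row=LF[4]=6
  step 10: row=6, L[6]='p', prepend. Next row=LF[6]=9
Reversed output: pickleYPE$

Answer: pickleYPE$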